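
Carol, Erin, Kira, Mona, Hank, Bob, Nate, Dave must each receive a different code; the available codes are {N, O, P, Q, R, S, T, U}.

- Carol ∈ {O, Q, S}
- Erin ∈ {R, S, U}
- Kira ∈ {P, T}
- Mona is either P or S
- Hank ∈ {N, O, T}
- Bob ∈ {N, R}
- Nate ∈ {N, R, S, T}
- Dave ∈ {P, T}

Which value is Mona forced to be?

S

The 8 variables together cover exactly {N, O, P, Q, R, S, T, U} — 8 values for 8 variables — and Q appears only in Carol's list, so Carol = Q.
The 7 still-open variables together cover exactly {N, O, P, R, S, T, U} — 7 values for 7 variables — and O appears only in Hank's list, so Hank = O.
The 6 still-open variables together cover exactly {N, P, R, S, T, U} — 6 values for 6 variables — and U appears only in Erin's list, so Erin = U.
The 2 variables Kira and Dave are confined to {P, T}, which locks those values in; drop them from Mona, Nate.
So Mona = S.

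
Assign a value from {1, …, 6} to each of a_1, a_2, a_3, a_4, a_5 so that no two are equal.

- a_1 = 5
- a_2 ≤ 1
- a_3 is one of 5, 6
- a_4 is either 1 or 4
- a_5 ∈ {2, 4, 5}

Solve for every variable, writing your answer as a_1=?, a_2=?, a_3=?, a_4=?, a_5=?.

a_1=5, a_2=1, a_3=6, a_4=4, a_5=2

a_1's domain is down to {5}, so a_1 = 5. So a_3, a_5 can't be 5.
a_2's domain is down to {1}, so a_2 = 1. Remove 1 from a_4.
That leaves a_3 = 6.
That leaves a_4 = 4. Remove 4 from a_5.
a_5's domain is down to {2}, so a_5 = 2.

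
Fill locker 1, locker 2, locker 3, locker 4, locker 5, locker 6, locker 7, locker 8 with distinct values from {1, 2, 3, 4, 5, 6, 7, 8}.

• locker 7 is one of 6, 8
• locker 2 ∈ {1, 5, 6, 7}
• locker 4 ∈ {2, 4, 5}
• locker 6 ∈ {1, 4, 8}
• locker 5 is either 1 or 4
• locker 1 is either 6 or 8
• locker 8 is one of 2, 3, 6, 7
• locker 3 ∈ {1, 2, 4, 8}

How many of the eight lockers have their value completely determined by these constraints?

4

Among the 8 variables, 3 fits only locker 8 (and all 8 values in {1, 2, 3, 4, 5, 6, 7, 8} must be used), so locker 8 = 3.
Among the 7 still-open variables, 7 fits only locker 2 (and all 7 values in {1, 2, 4, 5, 6, 7, 8} must be used), so locker 2 = 7.
The 6 still-open variables together cover exactly {1, 2, 4, 5, 6, 8} — 6 values for 6 variables — and 5 appears only in locker 4's list, so locker 4 = 5.
Among the 5 still-open variables, 2 fits only locker 3 (and all 5 values in {1, 2, 4, 6, 8} must be used), so locker 3 = 2.
locker 1 and locker 7 between them cover only {6, 8} — a naked pair. Remove those values from locker 6.
Determined: locker 2=7, locker 3=2, locker 4=5, locker 8=3. The other lockers each still have more than one consistent value. That makes 4.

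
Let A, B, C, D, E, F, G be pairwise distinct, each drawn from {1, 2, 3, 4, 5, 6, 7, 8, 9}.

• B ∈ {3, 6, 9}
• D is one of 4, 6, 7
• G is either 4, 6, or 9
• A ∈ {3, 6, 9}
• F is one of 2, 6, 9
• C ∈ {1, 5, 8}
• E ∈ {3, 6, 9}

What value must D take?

The 3 variables A, B, E are confined to {3, 6, 9}, which locks those values in; drop them from D, F, G.
F's domain is down to {2}, so F = 2.
G has just one choice, so G = 4. Remove 4 from D.
So D = 7.

7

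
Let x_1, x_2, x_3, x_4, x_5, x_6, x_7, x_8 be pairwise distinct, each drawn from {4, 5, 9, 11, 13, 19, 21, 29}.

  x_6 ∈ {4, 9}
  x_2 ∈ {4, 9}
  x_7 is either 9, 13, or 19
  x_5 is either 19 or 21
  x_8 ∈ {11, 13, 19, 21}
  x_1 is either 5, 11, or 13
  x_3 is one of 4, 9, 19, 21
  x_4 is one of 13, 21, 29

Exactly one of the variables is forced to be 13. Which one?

Among the 8 variables, 5 fits only x_1 (and all 8 values in {4, 5, 9, 11, 13, 19, 21, 29} must be used), so x_1 = 5.
The 7 still-open variables draw from only 7 values {4, 9, 11, 13, 19, 21, 29}, so each is used; only x_8 can be 11, hence x_8 = 11.
The 6 still-open variables together cover exactly {4, 9, 13, 19, 21, 29} — 6 values for 6 variables — and 29 appears only in x_4's list, so x_4 = 29.
The 5 still-open variables draw from only 5 values {4, 9, 13, 19, 21}, so each is used; only x_7 can be 13, hence x_7 = 13.

x_7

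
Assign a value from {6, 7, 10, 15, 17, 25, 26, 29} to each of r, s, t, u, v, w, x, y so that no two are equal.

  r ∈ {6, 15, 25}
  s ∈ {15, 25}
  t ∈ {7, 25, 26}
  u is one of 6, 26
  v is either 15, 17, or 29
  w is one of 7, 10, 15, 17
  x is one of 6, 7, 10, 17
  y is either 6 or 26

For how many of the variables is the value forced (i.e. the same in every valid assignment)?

The 8 variables together cover exactly {6, 7, 10, 15, 17, 25, 26, 29} — 8 values for 8 variables — and 29 appears only in v's list, so v = 29.
u and y share exactly the 2 values {6, 26}; by pigeonhole those values go to them, so strike 6, 26 from r, t, x.
r and s share exactly the 2 values {15, 25}; by pigeonhole those values go to them, so strike 15, 25 from t, w.
t's domain is down to {7}, so t = 7. So w, x can't be 7.
Determined: t=7, v=29. The other variables each still have more than one consistent value. That makes 2.

2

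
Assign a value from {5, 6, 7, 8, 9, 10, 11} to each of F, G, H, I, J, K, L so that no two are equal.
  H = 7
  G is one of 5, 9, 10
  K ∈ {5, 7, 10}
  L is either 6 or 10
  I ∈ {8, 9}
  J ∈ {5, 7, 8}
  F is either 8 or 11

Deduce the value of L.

6

H must be 7 (only option left). Remove 7 from J, K.
Among the 6 still-open variables, 6 fits only L (and all 6 values in {5, 6, 8, 9, 10, 11} must be used), so L = 6.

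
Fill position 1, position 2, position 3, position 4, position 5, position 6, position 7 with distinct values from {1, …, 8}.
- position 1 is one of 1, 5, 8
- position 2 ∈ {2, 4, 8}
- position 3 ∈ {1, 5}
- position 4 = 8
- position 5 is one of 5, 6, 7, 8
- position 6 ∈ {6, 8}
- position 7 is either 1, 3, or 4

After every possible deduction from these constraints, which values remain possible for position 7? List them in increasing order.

3, 4

position 4's domain is down to {8}, so position 4 = 8. So position 1, position 2, position 5, position 6 can't be 8.
position 6's domain is down to {6}, so position 6 = 6. Strike 6 from position 5.
position 1 and position 3 between them cover only {1, 5} — a naked pair. Remove those values from position 5, position 7.
position 5's domain is down to {7}, so position 5 = 7.
No further eliminations apply; position 7 can still be any of 3, 4.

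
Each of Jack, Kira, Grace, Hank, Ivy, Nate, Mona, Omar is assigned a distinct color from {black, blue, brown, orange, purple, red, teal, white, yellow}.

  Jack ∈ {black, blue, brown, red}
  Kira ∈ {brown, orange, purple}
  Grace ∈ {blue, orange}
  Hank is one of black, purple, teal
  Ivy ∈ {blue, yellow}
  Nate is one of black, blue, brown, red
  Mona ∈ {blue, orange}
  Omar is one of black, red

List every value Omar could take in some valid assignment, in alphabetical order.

black, red

The 8 variables together cover exactly {black, blue, brown, orange, purple, red, teal, yellow} — 8 values for 8 variables — and teal appears only in Hank's list, so Hank = teal.
Among the 7 still-open variables, purple fits only Kira (and all 7 values in {black, blue, brown, orange, purple, red, yellow} must be used), so Kira = purple.
Among the 6 still-open variables, yellow fits only Ivy (and all 6 values in {black, blue, brown, orange, red, yellow} must be used), so Ivy = yellow.
Grace and Mona share exactly the 2 values {blue, orange}; by pigeonhole those values go to them, so strike blue, orange from Jack, Nate.
No further eliminations apply; Omar can still be any of black, red.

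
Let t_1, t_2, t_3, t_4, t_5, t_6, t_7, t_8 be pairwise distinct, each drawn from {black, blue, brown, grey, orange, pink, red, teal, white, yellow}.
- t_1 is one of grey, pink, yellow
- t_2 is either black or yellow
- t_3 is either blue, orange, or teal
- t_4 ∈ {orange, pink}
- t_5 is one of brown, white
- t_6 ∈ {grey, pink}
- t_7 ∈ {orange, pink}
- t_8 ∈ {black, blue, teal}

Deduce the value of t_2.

The 2 variables t_4 and t_7 are confined to {orange, pink}, which locks those values in; drop them from t_1, t_3, t_6.
t_6 has just one choice, so t_6 = grey. So t_1 can't be grey.
That leaves t_1 = yellow. So t_2 can't be yellow.
So t_2 = black.

black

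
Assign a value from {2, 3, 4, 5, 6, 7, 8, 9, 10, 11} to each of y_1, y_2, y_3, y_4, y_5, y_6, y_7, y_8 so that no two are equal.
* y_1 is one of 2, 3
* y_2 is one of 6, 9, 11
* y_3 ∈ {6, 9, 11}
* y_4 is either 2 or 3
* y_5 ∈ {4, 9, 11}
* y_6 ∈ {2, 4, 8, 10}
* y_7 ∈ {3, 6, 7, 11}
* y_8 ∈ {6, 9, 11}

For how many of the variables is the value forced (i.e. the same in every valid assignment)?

y_1 and y_4 share exactly the 2 values {2, 3}; by pigeonhole those values go to them, so strike 2, 3 from y_6, y_7.
y_2, y_3, y_8 share exactly the 3 values {6, 9, 11}; by pigeonhole those values go to them, so strike 6, 9, 11 from y_5, y_7.
y_5's domain is down to {4}, so y_5 = 4. So y_6 can't be 4.
y_7 has just one choice, so y_7 = 7.
Determined: y_5=4, y_7=7. The other variables each still have more than one consistent value. That makes 2.

2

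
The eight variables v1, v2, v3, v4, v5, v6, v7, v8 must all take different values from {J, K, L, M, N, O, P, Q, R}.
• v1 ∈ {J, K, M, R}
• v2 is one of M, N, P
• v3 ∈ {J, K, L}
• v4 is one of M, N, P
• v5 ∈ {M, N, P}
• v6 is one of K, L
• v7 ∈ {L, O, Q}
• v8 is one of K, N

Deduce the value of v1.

R

v2, v4, v5 between them cover only {M, N, P} — a naked triple. Remove those values from v1, v8.
v8's domain is down to {K}, so v8 = K. Strike K from v1, v3, v6.
That leaves v6 = L. So v3, v7 can't be L.
That leaves v3 = J. Remove J from v1.
So v1 = R.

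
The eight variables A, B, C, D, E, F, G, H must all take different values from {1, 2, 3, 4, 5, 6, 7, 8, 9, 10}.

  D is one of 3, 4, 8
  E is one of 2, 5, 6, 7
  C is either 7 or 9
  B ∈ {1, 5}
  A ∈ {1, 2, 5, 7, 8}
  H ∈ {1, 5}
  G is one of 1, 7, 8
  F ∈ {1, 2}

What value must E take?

6

B and H between them cover only {1, 5} — a naked pair. Remove those values from A, E, F, G.
That leaves F = 2. So A, E can't be 2.
A and G between them cover only {7, 8} — a naked pair. Remove those values from C, D, E.
So E = 6.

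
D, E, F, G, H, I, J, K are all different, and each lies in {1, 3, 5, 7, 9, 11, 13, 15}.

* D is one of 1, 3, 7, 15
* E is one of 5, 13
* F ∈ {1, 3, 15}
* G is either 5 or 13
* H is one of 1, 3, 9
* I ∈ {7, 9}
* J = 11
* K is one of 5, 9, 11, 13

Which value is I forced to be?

7

J must be 11 (only option left). Strike 11 from K.
E and G between them cover only {5, 13} — a naked pair. Remove those values from K.
K must be 9 (only option left). Remove 9 from H, I.
So I = 7.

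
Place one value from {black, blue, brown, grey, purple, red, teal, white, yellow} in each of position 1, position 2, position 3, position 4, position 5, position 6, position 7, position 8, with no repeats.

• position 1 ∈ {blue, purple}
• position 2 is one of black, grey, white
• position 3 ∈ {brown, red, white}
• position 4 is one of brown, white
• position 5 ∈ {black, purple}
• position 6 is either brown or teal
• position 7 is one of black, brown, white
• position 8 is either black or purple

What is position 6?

teal

The 8 variables draw from only 8 values {black, blue, brown, grey, purple, red, teal, white}, so each is used; only position 1 can be blue, hence position 1 = blue.
The 7 still-open variables together cover exactly {black, brown, grey, purple, red, teal, white} — 7 values for 7 variables — and grey appears only in position 2's list, so position 2 = grey.
The 6 still-open variables together cover exactly {black, brown, purple, red, teal, white} — 6 values for 6 variables — and red appears only in position 3's list, so position 3 = red.
The 5 still-open variables draw from only 5 values {black, brown, purple, teal, white}, so each is used; only position 6 can be teal, hence position 6 = teal.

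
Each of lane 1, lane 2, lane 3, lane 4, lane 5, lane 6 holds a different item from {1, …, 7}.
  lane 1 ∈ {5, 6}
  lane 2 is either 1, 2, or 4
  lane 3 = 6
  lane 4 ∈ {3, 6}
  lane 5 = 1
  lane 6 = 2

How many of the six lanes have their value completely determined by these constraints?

6

lane 3's domain is down to {6}, so lane 3 = 6. So lane 1, lane 4 can't be 6.
That leaves lane 4 = 3.
That leaves lane 5 = 1. Eliminate 1 elsewhere: lane 2.
lane 6's domain is down to {2}, so lane 6 = 2. Remove 2 from lane 2.
lane 1 must be 5 (only option left).
lane 2 must be 4 (only option left).
Every lane is fixed: lane 1=5, lane 2=4, lane 3=6, lane 4=3, lane 5=1, lane 6=2. That makes 6.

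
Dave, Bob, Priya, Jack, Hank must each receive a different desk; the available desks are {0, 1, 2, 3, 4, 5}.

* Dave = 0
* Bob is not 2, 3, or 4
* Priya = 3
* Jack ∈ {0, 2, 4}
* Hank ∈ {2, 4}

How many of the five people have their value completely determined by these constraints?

2

Dave must be 0 (only option left). So Bob, Jack can't be 0.
Priya has just one choice, so Priya = 3.
Determined: Dave=0, Priya=3. The other people each still have more than one consistent value. That makes 2.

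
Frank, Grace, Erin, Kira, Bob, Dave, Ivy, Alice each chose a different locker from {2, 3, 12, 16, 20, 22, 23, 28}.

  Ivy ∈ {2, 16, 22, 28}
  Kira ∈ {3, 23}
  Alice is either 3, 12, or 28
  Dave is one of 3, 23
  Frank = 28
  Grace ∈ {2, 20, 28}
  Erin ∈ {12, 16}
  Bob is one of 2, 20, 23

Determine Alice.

12

Frank must be 28 (only option left). Eliminate 28 elsewhere: Grace, Ivy, Alice.
The 7 still-open variables together cover exactly {2, 3, 12, 16, 20, 22, 23} — 7 values for 7 variables — and 22 appears only in Ivy's list, so Ivy = 22.
The 6 still-open variables together cover exactly {2, 3, 12, 16, 20, 23} — 6 values for 6 variables — and 16 appears only in Erin's list, so Erin = 16.
The 5 still-open variables together cover exactly {2, 3, 12, 20, 23} — 5 values for 5 variables — and 12 appears only in Alice's list, so Alice = 12.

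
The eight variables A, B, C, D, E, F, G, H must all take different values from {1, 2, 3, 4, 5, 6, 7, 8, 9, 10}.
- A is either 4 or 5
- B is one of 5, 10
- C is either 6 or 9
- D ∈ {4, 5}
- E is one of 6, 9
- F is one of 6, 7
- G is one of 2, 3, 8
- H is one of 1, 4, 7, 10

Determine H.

The 2 variables A and D are confined to {4, 5}, which locks those values in; drop them from B, H.
That leaves B = 10. Remove 10 from H.
C and E between them cover only {6, 9} — a naked pair. Remove those values from F.
That leaves F = 7. Eliminate 7 elsewhere: H.
So H = 1.

1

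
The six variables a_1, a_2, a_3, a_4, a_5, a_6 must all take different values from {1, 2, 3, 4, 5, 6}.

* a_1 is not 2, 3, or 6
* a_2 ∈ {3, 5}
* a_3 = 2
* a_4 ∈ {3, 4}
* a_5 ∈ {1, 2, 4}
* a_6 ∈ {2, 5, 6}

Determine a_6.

6

a_3 must be 2 (only option left). Strike 2 from a_5, a_6.
Among the 5 still-open variables, 6 fits only a_6 (and all 5 values in {1, 3, 4, 5, 6} must be used), so a_6 = 6.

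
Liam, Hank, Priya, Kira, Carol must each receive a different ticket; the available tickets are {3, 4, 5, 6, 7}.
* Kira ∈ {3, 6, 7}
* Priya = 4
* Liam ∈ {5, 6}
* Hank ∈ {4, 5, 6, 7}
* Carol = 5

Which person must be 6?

Priya must be 4 (only option left). Strike 4 from Hank.
Carol's domain is down to {5}, so Carol = 5. Strike 5 from Liam, Hank.
So 6 goes to Liam.

Liam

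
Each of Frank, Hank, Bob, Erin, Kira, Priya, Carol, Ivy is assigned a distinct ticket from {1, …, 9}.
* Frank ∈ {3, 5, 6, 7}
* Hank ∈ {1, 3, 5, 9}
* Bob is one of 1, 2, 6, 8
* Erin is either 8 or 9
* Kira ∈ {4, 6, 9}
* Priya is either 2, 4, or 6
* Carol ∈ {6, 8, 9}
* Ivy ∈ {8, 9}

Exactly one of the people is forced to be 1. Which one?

The 2 variables Erin and Ivy are confined to {8, 9}, which locks those values in; drop them from Hank, Bob, Kira, Carol.
Carol's domain is down to {6}, so Carol = 6. Eliminate 6 elsewhere: Frank, Bob, Kira, Priya.
Kira's domain is down to {4}, so Kira = 4. Remove 4 from Priya.
Priya must be 2 (only option left). Strike 2 from Bob.
So 1 goes to Bob.

Bob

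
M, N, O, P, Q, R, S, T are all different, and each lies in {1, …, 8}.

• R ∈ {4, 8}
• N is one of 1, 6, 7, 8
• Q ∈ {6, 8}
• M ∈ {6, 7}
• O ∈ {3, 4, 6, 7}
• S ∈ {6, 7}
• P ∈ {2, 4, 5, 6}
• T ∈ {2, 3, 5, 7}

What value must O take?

3

The 8 variables draw from only 8 values {1, 2, 3, 4, 5, 6, 7, 8}, so each is used; only N can be 1, hence N = 1.
M and S share exactly the 2 values {6, 7}; by pigeonhole those values go to them, so strike 6, 7 from O, P, Q, T.
Q must be 8 (only option left). So R can't be 8.
R must be 4 (only option left). Eliminate 4 elsewhere: O, P.
So O = 3.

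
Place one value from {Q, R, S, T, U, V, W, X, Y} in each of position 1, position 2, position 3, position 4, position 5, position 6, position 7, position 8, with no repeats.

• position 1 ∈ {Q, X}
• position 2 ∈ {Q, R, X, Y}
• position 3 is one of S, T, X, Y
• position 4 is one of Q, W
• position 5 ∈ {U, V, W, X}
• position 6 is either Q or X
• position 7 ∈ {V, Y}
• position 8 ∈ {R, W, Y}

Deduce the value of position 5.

position 1 and position 6 between them cover only {Q, X} — a naked pair. Remove those values from position 2, position 3, position 4, position 5.
position 4 must be W (only option left). Remove W from position 5, position 8.
position 2 and position 8 between them cover only {R, Y} — a naked pair. Remove those values from position 3, position 7.
That leaves position 7 = V. Strike V from position 5.
So position 5 = U.

U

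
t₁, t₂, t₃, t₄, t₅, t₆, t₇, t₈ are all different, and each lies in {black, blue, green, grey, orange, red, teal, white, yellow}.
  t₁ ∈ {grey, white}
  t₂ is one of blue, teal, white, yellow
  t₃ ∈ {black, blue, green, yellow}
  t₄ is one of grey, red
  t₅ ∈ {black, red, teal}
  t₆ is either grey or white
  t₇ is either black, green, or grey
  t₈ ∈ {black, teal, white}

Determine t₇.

The 2 variables t₁ and t₆ are confined to {grey, white}, which locks those values in; drop them from t₂, t₄, t₇, t₈.
t₄ must be red (only option left). Eliminate red elsewhere: t₅.
The 2 variables t₅ and t₈ are confined to {black, teal}, which locks those values in; drop them from t₂, t₃, t₇.
So t₇ = green.

green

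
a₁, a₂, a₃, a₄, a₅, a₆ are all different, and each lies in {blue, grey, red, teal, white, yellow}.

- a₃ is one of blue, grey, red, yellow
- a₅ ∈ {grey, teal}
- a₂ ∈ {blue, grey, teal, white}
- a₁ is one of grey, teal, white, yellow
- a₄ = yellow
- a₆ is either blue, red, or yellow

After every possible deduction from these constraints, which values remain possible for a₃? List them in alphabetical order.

blue, grey, red

a₄'s domain is down to {yellow}, so a₄ = yellow. Eliminate yellow elsewhere: a₁, a₃, a₆.
No further eliminations apply; a₃ can still be any of blue, grey, red.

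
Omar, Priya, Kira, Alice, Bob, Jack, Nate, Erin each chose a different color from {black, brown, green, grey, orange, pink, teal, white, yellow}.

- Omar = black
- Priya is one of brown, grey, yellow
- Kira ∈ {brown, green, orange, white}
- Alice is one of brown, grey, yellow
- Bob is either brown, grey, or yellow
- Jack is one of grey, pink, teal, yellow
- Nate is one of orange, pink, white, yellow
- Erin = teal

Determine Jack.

Omar must be black (only option left).
That leaves Erin = teal. Strike teal from Jack.
The 3 variables Priya, Alice, Bob are confined to {brown, grey, yellow}, which locks those values in; drop them from Kira, Jack, Nate.
So Jack = pink.

pink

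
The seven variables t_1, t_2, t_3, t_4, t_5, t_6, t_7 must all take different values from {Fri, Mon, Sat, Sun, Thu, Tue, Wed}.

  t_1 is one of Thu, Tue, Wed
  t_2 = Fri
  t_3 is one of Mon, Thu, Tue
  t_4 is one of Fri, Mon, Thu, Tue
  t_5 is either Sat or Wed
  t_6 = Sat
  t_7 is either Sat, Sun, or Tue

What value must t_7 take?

Sun

t_2 must be Fri (only option left). Eliminate Fri elsewhere: t_4.
t_6 must be Sat (only option left). So t_5, t_7 can't be Sat.
t_5 must be Wed (only option left). So t_1 can't be Wed.
The 4 still-open variables draw from only 4 values {Mon, Sun, Thu, Tue}, so each is used; only t_7 can be Sun, hence t_7 = Sun.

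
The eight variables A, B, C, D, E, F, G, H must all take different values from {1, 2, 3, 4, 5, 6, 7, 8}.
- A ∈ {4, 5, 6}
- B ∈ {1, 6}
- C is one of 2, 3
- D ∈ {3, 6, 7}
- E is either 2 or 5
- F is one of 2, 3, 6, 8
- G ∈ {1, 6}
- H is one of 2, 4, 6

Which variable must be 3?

C

The 8 variables draw from only 8 values {1, 2, 3, 4, 5, 6, 7, 8}, so each is used; only D can be 7, hence D = 7.
The 7 still-open variables together cover exactly {1, 2, 3, 4, 5, 6, 8} — 7 values for 7 variables — and 8 appears only in F's list, so F = 8.
The 6 still-open variables draw from only 6 values {1, 2, 3, 4, 5, 6}, so each is used; only C can be 3, hence C = 3.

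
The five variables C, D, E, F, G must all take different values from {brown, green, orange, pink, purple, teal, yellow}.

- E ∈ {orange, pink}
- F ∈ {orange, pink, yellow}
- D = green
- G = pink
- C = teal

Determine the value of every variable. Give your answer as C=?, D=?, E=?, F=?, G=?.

C=teal, D=green, E=orange, F=yellow, G=pink

C must be teal (only option left).
That leaves D = green.
G's domain is down to {pink}, so G = pink. Strike pink from E, F.
E has just one choice, so E = orange. Remove orange from F.
F's domain is down to {yellow}, so F = yellow.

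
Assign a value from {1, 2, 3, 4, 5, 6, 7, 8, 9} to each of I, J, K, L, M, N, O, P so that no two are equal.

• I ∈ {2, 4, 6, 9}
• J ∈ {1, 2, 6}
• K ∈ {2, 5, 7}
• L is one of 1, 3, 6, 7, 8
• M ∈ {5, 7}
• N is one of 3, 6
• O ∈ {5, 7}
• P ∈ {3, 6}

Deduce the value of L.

8

M and O share exactly the 2 values {5, 7}; by pigeonhole those values go to them, so strike 5, 7 from K, L.
K's domain is down to {2}, so K = 2. Strike 2 from I, J.
The 2 variables N and P are confined to {3, 6}, which locks those values in; drop them from I, J, L.
J has just one choice, so J = 1. So L can't be 1.
So L = 8.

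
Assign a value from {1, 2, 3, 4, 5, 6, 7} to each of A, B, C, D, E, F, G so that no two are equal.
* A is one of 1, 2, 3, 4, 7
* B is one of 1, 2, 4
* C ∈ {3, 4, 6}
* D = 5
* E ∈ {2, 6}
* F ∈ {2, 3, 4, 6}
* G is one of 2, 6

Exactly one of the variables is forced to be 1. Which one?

B

D must be 5 (only option left).
Among the 6 still-open variables, 7 fits only A (and all 6 values in {1, 2, 3, 4, 6, 7} must be used), so A = 7.
Among the 5 still-open variables, 1 fits only B (and all 5 values in {1, 2, 3, 4, 6} must be used), so B = 1.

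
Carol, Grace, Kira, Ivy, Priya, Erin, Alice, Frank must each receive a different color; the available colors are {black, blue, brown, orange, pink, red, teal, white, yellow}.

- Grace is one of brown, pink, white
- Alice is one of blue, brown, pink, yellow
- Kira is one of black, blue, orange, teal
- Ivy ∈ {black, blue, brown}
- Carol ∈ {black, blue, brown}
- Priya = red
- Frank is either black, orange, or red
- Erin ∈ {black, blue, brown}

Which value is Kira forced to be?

Priya must be red (only option left). Remove red from Frank.
The 3 variables Carol, Ivy, Erin are confined to {black, blue, brown}, which locks those values in; drop them from Grace, Kira, Alice, Frank.
Frank's domain is down to {orange}, so Frank = orange. Eliminate orange elsewhere: Kira.
So Kira = teal.

teal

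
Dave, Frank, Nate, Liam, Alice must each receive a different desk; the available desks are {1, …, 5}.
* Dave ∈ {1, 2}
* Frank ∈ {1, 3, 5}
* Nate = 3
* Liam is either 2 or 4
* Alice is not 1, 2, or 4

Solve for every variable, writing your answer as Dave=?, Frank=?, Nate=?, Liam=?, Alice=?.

Nate has just one choice, so Nate = 3. Remove 3 from Frank, Alice.
That leaves Alice = 5. Remove 5 from Frank.
Frank must be 1 (only option left). Strike 1 from Dave.
That leaves Dave = 2. Eliminate 2 elsewhere: Liam.
Liam's domain is down to {4}, so Liam = 4.

Dave=2, Frank=1, Nate=3, Liam=4, Alice=5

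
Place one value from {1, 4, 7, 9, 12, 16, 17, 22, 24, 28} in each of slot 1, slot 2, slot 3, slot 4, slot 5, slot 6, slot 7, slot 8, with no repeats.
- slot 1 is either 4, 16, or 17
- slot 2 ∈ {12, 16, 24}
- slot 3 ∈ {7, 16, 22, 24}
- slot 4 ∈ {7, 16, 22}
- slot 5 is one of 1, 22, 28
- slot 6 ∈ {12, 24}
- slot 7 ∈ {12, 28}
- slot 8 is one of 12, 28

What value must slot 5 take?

1

The 2 variables slot 7 and slot 8 are confined to {12, 28}, which locks those values in; drop them from slot 2, slot 5, slot 6.
slot 6 must be 24 (only option left). Strike 24 from slot 2, slot 3.
slot 2 must be 16 (only option left). So slot 1, slot 3, slot 4 can't be 16.
The 2 variables slot 3 and slot 4 are confined to {7, 22}, which locks those values in; drop them from slot 5.
So slot 5 = 1.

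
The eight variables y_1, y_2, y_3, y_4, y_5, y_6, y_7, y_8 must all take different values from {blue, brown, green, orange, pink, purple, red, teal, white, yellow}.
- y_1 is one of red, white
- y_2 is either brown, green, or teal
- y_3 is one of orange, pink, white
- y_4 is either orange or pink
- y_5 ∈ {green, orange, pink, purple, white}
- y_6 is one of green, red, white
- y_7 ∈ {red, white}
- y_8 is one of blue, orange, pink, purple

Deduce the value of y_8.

The 2 variables y_1 and y_7 are confined to {red, white}, which locks those values in; drop them from y_3, y_5, y_6.
That leaves y_6 = green. Strike green from y_2, y_5.
y_3 and y_4 between them cover only {orange, pink} — a naked pair. Remove those values from y_5, y_8.
y_5 must be purple (only option left). Eliminate purple elsewhere: y_8.
So y_8 = blue.

blue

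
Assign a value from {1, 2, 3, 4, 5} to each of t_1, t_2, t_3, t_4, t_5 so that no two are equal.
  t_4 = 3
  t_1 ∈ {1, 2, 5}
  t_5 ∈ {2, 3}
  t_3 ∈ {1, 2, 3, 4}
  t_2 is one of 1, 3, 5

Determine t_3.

4

t_4's domain is down to {3}, so t_4 = 3. Remove 3 from t_2, t_3, t_5.
t_5 must be 2 (only option left). Strike 2 from t_1, t_3.
The 3 still-open variables together cover exactly {1, 4, 5} — 3 values for 3 variables — and 4 appears only in t_3's list, so t_3 = 4.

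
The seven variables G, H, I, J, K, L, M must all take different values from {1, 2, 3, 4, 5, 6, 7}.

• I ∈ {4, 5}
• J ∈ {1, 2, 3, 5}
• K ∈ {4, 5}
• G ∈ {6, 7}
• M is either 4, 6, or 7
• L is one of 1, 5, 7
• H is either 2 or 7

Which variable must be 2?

H

The 7 variables together cover exactly {1, 2, 3, 4, 5, 6, 7} — 7 values for 7 variables — and 3 appears only in J's list, so J = 3.
The 6 still-open variables together cover exactly {1, 2, 4, 5, 6, 7} — 6 values for 6 variables — and 1 appears only in L's list, so L = 1.
The 5 still-open variables draw from only 5 values {2, 4, 5, 6, 7}, so each is used; only H can be 2, hence H = 2.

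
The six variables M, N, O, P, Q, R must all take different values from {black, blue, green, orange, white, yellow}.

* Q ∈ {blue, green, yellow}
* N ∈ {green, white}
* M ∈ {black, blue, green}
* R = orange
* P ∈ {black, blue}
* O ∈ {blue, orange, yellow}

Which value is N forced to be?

white

R has just one choice, so R = orange. So O can't be orange.
The 5 still-open variables draw from only 5 values {black, blue, green, white, yellow}, so each is used; only N can be white, hence N = white.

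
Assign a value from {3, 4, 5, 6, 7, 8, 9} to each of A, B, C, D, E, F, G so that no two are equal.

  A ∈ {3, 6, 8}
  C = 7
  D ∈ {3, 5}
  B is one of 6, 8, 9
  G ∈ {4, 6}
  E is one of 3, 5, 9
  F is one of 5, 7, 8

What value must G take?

4

C's domain is down to {7}, so C = 7. So F can't be 7.
The 6 still-open variables together cover exactly {3, 4, 5, 6, 8, 9} — 6 values for 6 variables — and 4 appears only in G's list, so G = 4.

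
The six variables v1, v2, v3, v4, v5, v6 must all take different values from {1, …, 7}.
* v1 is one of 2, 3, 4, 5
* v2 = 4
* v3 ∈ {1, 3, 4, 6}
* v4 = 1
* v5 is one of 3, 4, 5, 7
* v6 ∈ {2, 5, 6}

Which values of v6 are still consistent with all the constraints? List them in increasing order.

2, 5, 6

v2 has just one choice, so v2 = 4. So v1, v3, v5 can't be 4.
v4 must be 1 (only option left). Strike 1 from v3.
No further eliminations apply; v6 can still be any of 2, 5, 6.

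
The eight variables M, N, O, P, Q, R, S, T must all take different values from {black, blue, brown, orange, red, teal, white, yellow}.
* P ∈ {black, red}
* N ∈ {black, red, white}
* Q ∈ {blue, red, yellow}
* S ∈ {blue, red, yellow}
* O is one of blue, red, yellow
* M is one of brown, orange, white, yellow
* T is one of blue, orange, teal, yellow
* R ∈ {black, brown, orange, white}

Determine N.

white

The 8 variables together cover exactly {black, blue, brown, orange, red, teal, white, yellow} — 8 values for 8 variables — and teal appears only in T's list, so T = teal.
O, Q, S between them cover only {blue, red, yellow} — a naked triple. Remove those values from M, N, P.
P's domain is down to {black}, so P = black. Eliminate black elsewhere: N, R.
So N = white.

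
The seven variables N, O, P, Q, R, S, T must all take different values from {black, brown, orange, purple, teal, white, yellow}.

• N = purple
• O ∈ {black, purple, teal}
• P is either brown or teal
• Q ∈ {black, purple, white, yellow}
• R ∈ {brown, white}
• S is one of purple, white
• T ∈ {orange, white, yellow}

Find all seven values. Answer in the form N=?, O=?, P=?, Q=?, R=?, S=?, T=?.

N has just one choice, so N = purple. Eliminate purple elsewhere: O, Q, S.
S has just one choice, so S = white. Remove white from Q, R, T.
That leaves R = brown. Remove brown from P.
P must be teal (only option left). Remove teal from O.
O's domain is down to {black}, so O = black. Eliminate black elsewhere: Q.
That leaves Q = yellow. Remove yellow from T.
T must be orange (only option left).

N=purple, O=black, P=teal, Q=yellow, R=brown, S=white, T=orange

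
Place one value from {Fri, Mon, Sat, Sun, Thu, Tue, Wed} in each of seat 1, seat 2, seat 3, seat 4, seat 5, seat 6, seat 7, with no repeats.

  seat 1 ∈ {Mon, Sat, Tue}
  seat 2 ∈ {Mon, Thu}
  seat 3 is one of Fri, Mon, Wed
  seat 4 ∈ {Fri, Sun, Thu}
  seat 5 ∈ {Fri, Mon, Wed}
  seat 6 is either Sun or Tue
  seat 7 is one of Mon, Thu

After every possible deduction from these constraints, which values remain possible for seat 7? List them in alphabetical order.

Mon, Thu

The 7 variables together cover exactly {Fri, Mon, Sat, Sun, Thu, Tue, Wed} — 7 values for 7 variables — and Sat appears only in seat 1's list, so seat 1 = Sat.
The 6 still-open variables draw from only 6 values {Fri, Mon, Sun, Thu, Tue, Wed}, so each is used; only seat 6 can be Tue, hence seat 6 = Tue.
The 5 still-open variables together cover exactly {Fri, Mon, Sun, Thu, Wed} — 5 values for 5 variables — and Sun appears only in seat 4's list, so seat 4 = Sun.
The 2 variables seat 2 and seat 7 are confined to {Mon, Thu}, which locks those values in; drop them from seat 3, seat 5.
No further eliminations apply; seat 7 can still be any of Mon, Thu.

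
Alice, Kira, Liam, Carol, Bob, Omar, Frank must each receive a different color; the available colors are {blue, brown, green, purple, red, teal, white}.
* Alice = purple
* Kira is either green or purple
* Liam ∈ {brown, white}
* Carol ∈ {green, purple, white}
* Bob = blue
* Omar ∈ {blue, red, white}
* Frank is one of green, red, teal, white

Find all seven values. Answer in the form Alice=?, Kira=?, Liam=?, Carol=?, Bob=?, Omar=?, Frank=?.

Alice has just one choice, so Alice = purple. Remove purple from Kira, Carol.
Kira has just one choice, so Kira = green. So Carol, Frank can't be green.
Carol's domain is down to {white}, so Carol = white. Remove white from Liam, Omar, Frank.
Bob must be blue (only option left). Strike blue from Omar.
That leaves Omar = red. Strike red from Frank.
Frank has just one choice, so Frank = teal.
Liam has just one choice, so Liam = brown.

Alice=purple, Kira=green, Liam=brown, Carol=white, Bob=blue, Omar=red, Frank=teal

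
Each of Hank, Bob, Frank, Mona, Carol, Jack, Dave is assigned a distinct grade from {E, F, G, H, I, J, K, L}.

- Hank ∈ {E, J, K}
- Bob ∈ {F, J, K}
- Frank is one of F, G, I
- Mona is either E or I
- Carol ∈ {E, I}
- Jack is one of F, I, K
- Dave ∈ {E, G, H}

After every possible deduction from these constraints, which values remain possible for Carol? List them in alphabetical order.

The 7 variables together cover exactly {E, F, G, H, I, J, K} — 7 values for 7 variables — and H appears only in Dave's list, so Dave = H.
Among the 6 still-open variables, G fits only Frank (and all 6 values in {E, F, G, I, J, K} must be used), so Frank = G.
The 2 variables Mona and Carol are confined to {E, I}, which locks those values in; drop them from Hank, Jack.
No further eliminations apply; Carol can still be any of E, I.

E, I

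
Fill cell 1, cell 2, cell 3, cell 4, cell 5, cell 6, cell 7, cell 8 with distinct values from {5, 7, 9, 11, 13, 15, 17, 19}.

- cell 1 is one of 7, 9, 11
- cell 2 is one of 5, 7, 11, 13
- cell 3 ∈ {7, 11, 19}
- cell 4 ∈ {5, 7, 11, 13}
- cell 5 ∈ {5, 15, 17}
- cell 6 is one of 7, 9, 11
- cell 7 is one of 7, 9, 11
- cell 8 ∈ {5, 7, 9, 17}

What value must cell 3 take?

19

The 8 variables together cover exactly {5, 7, 9, 11, 13, 15, 17, 19} — 8 values for 8 variables — and 15 appears only in cell 5's list, so cell 5 = 15.
The 7 still-open variables draw from only 7 values {5, 7, 9, 11, 13, 17, 19}, so each is used; only cell 8 can be 17, hence cell 8 = 17.
The 6 still-open variables draw from only 6 values {5, 7, 9, 11, 13, 19}, so each is used; only cell 3 can be 19, hence cell 3 = 19.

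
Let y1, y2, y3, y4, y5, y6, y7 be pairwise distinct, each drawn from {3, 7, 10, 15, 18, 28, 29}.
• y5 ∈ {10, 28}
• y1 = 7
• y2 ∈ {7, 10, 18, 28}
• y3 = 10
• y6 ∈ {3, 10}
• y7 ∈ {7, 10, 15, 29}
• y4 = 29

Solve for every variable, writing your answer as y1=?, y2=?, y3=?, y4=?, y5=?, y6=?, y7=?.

y1 must be 7 (only option left). Remove 7 from y2, y7.
y3 has just one choice, so y3 = 10. So y2, y5, y6, y7 can't be 10.
That leaves y4 = 29. Eliminate 29 elsewhere: y7.
y5 must be 28 (only option left). Remove 28 from y2.
y6's domain is down to {3}, so y6 = 3.
y7's domain is down to {15}, so y7 = 15.
That leaves y2 = 18.

y1=7, y2=18, y3=10, y4=29, y5=28, y6=3, y7=15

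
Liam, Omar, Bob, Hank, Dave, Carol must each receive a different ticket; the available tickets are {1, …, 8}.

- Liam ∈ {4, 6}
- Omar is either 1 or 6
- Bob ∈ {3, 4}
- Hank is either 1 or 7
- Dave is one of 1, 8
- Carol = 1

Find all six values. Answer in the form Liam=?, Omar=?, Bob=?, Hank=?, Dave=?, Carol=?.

Carol must be 1 (only option left). Remove 1 from Omar, Hank, Dave.
Omar must be 6 (only option left). Eliminate 6 elsewhere: Liam.
That leaves Hank = 7.
That leaves Dave = 8.
Liam has just one choice, so Liam = 4. So Bob can't be 4.
Bob must be 3 (only option left).

Liam=4, Omar=6, Bob=3, Hank=7, Dave=8, Carol=1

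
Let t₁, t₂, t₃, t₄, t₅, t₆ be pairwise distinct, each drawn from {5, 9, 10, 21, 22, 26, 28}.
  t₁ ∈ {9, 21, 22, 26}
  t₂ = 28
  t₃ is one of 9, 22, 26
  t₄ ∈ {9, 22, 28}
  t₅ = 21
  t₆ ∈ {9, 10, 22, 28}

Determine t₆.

t₂ must be 28 (only option left). Eliminate 28 elsewhere: t₄, t₆.
That leaves t₅ = 21. Eliminate 21 elsewhere: t₁.
The 4 still-open variables together cover exactly {9, 10, 22, 26} — 4 values for 4 variables — and 10 appears only in t₆'s list, so t₆ = 10.

10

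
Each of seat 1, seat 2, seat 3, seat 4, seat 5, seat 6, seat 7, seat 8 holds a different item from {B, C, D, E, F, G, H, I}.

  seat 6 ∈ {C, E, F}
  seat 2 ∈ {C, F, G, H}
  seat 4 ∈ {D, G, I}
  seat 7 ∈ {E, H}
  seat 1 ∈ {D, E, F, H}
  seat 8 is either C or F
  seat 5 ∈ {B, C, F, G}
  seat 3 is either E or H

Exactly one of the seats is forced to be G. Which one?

seat 2

The 8 variables draw from only 8 values {B, C, D, E, F, G, H, I}, so each is used; only seat 5 can be B, hence seat 5 = B.
The 7 still-open variables together cover exactly {C, D, E, F, G, H, I} — 7 values for 7 variables — and I appears only in seat 4's list, so seat 4 = I.
The 6 still-open variables together cover exactly {C, D, E, F, G, H} — 6 values for 6 variables — and D appears only in seat 1's list, so seat 1 = D.
Among the 5 still-open variables, G fits only seat 2 (and all 5 values in {C, E, F, G, H} must be used), so seat 2 = G.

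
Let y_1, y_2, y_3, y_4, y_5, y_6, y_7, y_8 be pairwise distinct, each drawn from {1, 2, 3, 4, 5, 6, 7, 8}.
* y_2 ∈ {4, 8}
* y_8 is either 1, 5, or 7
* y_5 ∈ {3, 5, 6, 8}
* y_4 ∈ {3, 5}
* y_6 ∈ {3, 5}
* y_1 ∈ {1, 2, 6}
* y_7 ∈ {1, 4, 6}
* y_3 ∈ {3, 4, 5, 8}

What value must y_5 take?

Among the 8 variables, 2 fits only y_1 (and all 8 values in {1, 2, 3, 4, 5, 6, 7, 8} must be used), so y_1 = 2.
The 7 still-open variables together cover exactly {1, 3, 4, 5, 6, 7, 8} — 7 values for 7 variables — and 7 appears only in y_8's list, so y_8 = 7.
The 6 still-open variables together cover exactly {1, 3, 4, 5, 6, 8} — 6 values for 6 variables — and 1 appears only in y_7's list, so y_7 = 1.
Among the 5 still-open variables, 6 fits only y_5 (and all 5 values in {3, 4, 5, 6, 8} must be used), so y_5 = 6.

6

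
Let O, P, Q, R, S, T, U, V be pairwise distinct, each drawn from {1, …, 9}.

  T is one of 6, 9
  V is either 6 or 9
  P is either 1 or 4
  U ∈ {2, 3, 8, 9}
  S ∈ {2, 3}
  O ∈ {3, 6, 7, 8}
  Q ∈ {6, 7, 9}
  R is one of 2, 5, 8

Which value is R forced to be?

5

T and V share exactly the 2 values {6, 9}; by pigeonhole those values go to them, so strike 6, 9 from O, Q, U.
Q's domain is down to {7}, so Q = 7. Remove 7 from O.
The 3 variables O, S, U are confined to {2, 3, 8}, which locks those values in; drop them from R.
So R = 5.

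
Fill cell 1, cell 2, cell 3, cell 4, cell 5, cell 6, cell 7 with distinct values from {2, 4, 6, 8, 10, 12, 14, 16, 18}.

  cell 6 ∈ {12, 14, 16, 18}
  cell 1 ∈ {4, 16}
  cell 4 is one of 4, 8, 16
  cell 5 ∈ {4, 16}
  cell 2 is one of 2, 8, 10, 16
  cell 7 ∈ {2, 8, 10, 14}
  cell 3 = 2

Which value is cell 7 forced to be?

14

cell 3 has just one choice, so cell 3 = 2. So cell 2, cell 7 can't be 2.
The 2 variables cell 1 and cell 5 are confined to {4, 16}, which locks those values in; drop them from cell 2, cell 4, cell 6.
cell 4 must be 8 (only option left). Remove 8 from cell 2, cell 7.
cell 2 has just one choice, so cell 2 = 10. Remove 10 from cell 7.
So cell 7 = 14.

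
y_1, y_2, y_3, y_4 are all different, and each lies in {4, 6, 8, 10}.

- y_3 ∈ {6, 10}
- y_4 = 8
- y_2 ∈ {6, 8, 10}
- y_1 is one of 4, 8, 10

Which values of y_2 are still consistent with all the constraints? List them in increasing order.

6, 10

y_4 must be 8 (only option left). Remove 8 from y_1, y_2.
The 3 still-open variables together cover exactly {4, 6, 10} — 3 values for 3 variables — and 4 appears only in y_1's list, so y_1 = 4.
No further eliminations apply; y_2 can still be any of 6, 10.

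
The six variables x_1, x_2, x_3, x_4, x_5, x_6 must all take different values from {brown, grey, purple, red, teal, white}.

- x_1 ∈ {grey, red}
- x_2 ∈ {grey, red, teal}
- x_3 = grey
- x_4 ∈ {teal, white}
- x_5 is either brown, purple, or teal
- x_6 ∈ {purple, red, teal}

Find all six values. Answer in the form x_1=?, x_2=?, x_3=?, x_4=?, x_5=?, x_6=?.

x_1=red, x_2=teal, x_3=grey, x_4=white, x_5=brown, x_6=purple

x_3's domain is down to {grey}, so x_3 = grey. Strike grey from x_1, x_2.
x_1 must be red (only option left). Eliminate red elsewhere: x_2, x_6.
That leaves x_2 = teal. Eliminate teal elsewhere: x_4, x_5, x_6.
x_4's domain is down to {white}, so x_4 = white.
That leaves x_6 = purple. Strike purple from x_5.
That leaves x_5 = brown.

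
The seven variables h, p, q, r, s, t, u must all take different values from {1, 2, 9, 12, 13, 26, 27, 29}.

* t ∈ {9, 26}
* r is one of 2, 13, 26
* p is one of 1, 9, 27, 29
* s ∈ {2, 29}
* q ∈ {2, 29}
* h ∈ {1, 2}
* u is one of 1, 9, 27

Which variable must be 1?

The 7 variables draw from only 7 values {1, 2, 9, 13, 26, 27, 29}, so each is used; only r can be 13, hence r = 13.
The 6 still-open variables draw from only 6 values {1, 2, 9, 26, 27, 29}, so each is used; only t can be 26, hence t = 26.
q and s between them cover only {2, 29} — a naked pair. Remove those values from h, p.
So 1 goes to h.

h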